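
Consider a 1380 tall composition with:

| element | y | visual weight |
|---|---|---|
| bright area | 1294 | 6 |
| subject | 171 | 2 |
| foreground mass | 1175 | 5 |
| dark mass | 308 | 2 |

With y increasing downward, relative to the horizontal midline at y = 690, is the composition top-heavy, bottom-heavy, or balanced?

Total weight = 6 + 2 + 5 + 2 = 15.
y-moment: 6·1294 + 2·171 + 5·1175 + 2·308 = 14597; centroid 14597/15 ≈ 973.13.
973.1 vs midline 690 → bottom-heavy.

bottom-heavy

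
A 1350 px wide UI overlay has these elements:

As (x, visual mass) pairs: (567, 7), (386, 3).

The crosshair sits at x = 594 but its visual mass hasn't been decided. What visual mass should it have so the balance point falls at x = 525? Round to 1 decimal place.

w ≈ 1.8

Known weights sum to 7 + 3 = 10; their moment is 7·567 + 3·386 = 5127.
For the centroid to hit 525: (5127 + w·594) / (10 + w) = 525.
So w = (525·10 − 5127)/(594 − 525) = 123/69 ≈ 1.78.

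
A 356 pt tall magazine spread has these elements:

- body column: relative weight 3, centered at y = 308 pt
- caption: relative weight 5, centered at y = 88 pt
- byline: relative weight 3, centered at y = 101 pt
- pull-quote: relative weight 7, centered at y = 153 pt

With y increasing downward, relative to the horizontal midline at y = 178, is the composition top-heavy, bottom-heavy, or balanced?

Total weight = 3 + 5 + 3 + 7 = 18.
Σw·y = 3·308 + 5·88 + 3·101 + 7·153 = 2738, so ȳ = 2738/18 ≈ 152.11.
152.1 vs midline 178 → top-heavy.

top-heavy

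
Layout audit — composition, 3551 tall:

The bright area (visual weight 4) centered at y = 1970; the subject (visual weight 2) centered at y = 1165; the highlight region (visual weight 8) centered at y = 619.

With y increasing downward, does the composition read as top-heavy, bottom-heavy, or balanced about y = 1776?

top-heavy

Weights sum to 4 + 2 + 8 = 14.
y: (4·1970 + 2·1165 + 8·619) / 14 = 15162 / 14 ≈ 1083.00
1083.0 vs midline 1776 → top-heavy.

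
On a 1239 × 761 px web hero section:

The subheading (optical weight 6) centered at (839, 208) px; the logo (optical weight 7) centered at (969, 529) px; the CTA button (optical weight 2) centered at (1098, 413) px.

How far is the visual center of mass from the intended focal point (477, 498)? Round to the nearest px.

Σw = 6 + 7 + 2 = 15.
x: (6·839 + 7·969 + 2·1098) / 15 = 14013 / 15 ≈ 934.20
y: (6·208 + 7·529 + 2·413) / 15 = 5777 / 15 ≈ 385.13
From (477, 498): dx = 457.20, dy = -112.87, so the distance is √(dx²+dy²) ≈ 470.93.

≈ 471 px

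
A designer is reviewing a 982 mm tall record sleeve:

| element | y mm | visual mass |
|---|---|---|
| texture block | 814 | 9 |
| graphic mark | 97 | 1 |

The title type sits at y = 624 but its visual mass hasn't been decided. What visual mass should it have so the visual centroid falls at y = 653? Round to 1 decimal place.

w ≈ 30.8

Existing Σw = 10 (9 + 1); existing moment 9·814 + 1·97 = 7423.
Set Σw·y/Σw = 653: (7423 + 624w) = 653·(10 + w).
Rearranging, w·(624 − 653) = 653·10 − 7423 = -893, so w ≈ -893/-29 = 30.79.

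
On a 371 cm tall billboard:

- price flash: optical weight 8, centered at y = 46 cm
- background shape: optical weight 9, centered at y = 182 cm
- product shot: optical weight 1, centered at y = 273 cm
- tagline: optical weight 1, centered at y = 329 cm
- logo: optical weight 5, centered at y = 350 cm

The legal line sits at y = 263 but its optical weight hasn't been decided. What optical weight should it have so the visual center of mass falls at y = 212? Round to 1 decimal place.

w ≈ 14.3

Existing Σw = 24 (8 + 9 + 1 + 1 + 5); existing moment 8·46 + 9·182 + 1·273 + 1·329 + 5·350 = 4358.
Set Σw·y/Σw = 212: (4358 + 263w) = 212·(24 + w).
Rearranging, w·(263 − 212) = 212·24 − 4358 = 730, so w ≈ 730/51 = 14.31.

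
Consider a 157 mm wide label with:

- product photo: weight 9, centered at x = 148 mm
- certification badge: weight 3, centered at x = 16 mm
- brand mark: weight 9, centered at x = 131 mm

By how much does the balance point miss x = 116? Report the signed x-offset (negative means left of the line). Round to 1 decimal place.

≈ 5.9 mm

Weights sum to 9 + 3 + 9 = 21.
x-moment: 9·148 + 3·16 + 9·131 = 2559; centroid 2559/21 ≈ 121.86.
Against x = 116, that's 121.86 − 116 = 5.86.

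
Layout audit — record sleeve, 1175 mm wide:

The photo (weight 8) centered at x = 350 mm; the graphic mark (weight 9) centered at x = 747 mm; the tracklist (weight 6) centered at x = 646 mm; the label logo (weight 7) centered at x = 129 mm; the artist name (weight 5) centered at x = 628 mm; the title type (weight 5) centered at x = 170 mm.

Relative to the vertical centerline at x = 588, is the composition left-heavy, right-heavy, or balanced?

Σw = 8 + 9 + 6 + 7 + 5 + 5 = 40.
Σw·x = 8·350 + 9·747 + 6·646 + 7·129 + 5·628 + 5·170 = 18292, so x̄ = 18292/40 ≈ 457.30.
Since 457.3 is left of 588, the composition reads left-heavy.

left-heavy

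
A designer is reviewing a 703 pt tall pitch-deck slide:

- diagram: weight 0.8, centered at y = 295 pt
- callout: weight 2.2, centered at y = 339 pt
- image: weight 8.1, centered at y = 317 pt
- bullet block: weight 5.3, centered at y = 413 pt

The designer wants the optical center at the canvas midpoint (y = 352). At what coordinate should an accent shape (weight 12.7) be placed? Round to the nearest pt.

New total weight: (0.8 + 2.2 + 8.1 + 5.3) + 12.7 = 29.1.
Along y: (5738.4 + 12.7·y) / 29.1 = 352 (existing moment 0.8·295 + 2.2·339 + 8.1·317 + 5.3·413 = 5738.4) ⇒ y = (10243.2 − 5738.4) / 12.7 ≈ 354.71.

y ≈ 355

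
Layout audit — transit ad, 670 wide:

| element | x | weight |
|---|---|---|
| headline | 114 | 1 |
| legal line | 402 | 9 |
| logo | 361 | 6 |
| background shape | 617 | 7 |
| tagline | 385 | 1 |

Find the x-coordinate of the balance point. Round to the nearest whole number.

Total weight = 1 + 9 + 6 + 7 + 1 = 24.
Σw·x = 1·114 + 9·402 + 6·361 + 7·617 + 1·385 = 10602, so x̄ = 10602/24 ≈ 441.75.

x ≈ 442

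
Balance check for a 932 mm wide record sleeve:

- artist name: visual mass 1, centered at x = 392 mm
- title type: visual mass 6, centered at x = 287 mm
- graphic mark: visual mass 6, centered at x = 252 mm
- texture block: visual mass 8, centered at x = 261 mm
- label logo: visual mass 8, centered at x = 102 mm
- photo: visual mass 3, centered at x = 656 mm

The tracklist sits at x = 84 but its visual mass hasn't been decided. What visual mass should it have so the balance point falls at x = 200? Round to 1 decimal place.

w ≈ 18.1

Fixed elements: Σw = 1 + 6 + 6 + 8 + 8 + 3 = 32, Σw·x = 1·392 + 6·287 + 6·252 + 8·261 + 8·102 + 3·656 = 8498.
Balance at x = 200 requires (8498 + w·84) / (32 + w) = 200.
Solving: w = (200·32 − 8498) / (84 − 200) = -2098 / -116 ≈ 18.09.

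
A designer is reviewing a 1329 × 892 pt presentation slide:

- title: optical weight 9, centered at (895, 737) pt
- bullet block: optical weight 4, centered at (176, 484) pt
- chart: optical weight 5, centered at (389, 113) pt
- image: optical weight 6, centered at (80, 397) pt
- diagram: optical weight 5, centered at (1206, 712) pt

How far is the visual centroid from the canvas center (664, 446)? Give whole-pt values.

≈ 102 pt

Weights sum to 9 + 4 + 5 + 6 + 5 = 29.
x-moment: 9·895 + 4·176 + 5·389 + 6·80 + 5·1206 = 17214; centroid 17214/29 ≈ 593.59.
y-moment: 9·737 + 4·484 + 5·113 + 6·397 + 5·712 = 15076; centroid 15076/29 ≈ 519.86.
From (664, 446): dx = -70.41, dy = 73.86, so the distance is √(dx²+dy²) ≈ 102.05.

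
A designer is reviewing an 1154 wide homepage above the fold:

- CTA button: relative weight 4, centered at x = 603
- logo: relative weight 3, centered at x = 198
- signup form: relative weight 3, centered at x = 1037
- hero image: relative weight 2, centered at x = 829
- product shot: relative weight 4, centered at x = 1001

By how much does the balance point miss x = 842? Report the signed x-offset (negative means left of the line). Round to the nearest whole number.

≈ -106

Weights sum to 4 + 3 + 3 + 2 + 4 = 16.
x: (4·603 + 3·198 + 3·1037 + 2·829 + 4·1001) / 16 = 11779 / 16 ≈ 736.19
Offset from x = 842: 736.19 − 842 ≈ -105.81.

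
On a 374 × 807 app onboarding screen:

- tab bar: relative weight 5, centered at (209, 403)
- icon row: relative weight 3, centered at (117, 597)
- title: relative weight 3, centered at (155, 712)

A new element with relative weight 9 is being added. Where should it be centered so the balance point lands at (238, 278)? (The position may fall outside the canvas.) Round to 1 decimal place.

New total weight: (5 + 3 + 3) + 9 = 20.
Along x: (1861 + 9·x) / 20 = 238 (existing moment 5·209 + 3·117 + 3·155 = 1861) ⇒ x = (4760 − 1861) / 9 ≈ 322.11.
Along y: (5942 + 9·y) / 20 = 278 (existing moment 5·403 + 3·597 + 3·712 = 5942) ⇒ y = (5560 − 5942) / 9 ≈ -42.44.

(322.1, -42.4)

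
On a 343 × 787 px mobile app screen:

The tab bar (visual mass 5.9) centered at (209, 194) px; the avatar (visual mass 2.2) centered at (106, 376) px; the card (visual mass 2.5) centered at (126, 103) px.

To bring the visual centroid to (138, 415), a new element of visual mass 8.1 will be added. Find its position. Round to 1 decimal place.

With the new element, Σw becomes 5.9 + 2.2 + 2.5 + 8.1 = 18.7.
Along x: (1781.3 + 8.1·x) / 18.7 = 138 (existing moment 5.9·209 + 2.2·106 + 2.5·126 = 1781.3) ⇒ x = (2580.6 − 1781.3) / 8.1 ≈ 98.68.
Along y: (2229.3 + 8.1·y) / 18.7 = 415 (existing moment 5.9·194 + 2.2·376 + 2.5·103 = 2229.3) ⇒ y = (7760.5 − 2229.3) / 8.1 ≈ 682.86.

(98.7, 682.9)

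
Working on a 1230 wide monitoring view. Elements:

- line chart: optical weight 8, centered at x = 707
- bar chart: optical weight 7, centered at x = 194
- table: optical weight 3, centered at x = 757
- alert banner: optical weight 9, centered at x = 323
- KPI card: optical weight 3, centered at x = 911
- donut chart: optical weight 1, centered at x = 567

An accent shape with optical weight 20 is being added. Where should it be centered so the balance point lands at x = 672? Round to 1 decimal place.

x ≈ 939.0

With the accent shape, Σw becomes 8 + 7 + 3 + 9 + 3 + 1 + 20 = 51.
Along x: (15492 + 20·x) / 51 = 672 (existing moment 8·707 + 7·194 + 3·757 + 9·323 + 3·911 + 1·567 = 15492) ⇒ x = (34272 − 15492) / 20 ≈ 939.00.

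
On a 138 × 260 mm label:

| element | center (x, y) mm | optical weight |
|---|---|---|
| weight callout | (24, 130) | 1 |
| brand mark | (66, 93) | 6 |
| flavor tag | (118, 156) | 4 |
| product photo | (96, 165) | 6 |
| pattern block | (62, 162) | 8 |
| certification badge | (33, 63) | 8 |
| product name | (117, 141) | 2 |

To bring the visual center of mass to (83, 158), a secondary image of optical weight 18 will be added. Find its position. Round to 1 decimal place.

New total weight: (1 + 6 + 4 + 6 + 8 + 8 + 2) + 18 = 53.
Along x: (2462 + 18·x) / 53 = 83 (existing moment 1·24 + 6·66 + 4·118 + 6·96 + 8·62 + 8·33 + 2·117 = 2462) ⇒ x = (4399 − 2462) / 18 ≈ 107.61.
Along y: (4384 + 18·y) / 53 = 158 (existing moment 1·130 + 6·93 + 4·156 + 6·165 + 8·162 + 8·63 + 2·141 = 4384) ⇒ y = (8374 − 4384) / 18 ≈ 221.67.

(107.6, 221.7)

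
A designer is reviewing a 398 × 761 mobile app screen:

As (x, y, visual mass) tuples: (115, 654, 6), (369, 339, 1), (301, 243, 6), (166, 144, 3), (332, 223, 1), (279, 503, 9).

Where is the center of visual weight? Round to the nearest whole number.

(239, 419)

Σw = 6 + 1 + 6 + 3 + 1 + 9 = 26.
Σw·x = 6·115 + 1·369 + 6·301 + 3·166 + 1·332 + 9·279 = 6206, so x̄ = 6206/26 ≈ 238.69.
Σw·y = 6·654 + 1·339 + 6·243 + 3·144 + 1·223 + 9·503 = 10903, so ȳ = 10903/26 ≈ 419.35.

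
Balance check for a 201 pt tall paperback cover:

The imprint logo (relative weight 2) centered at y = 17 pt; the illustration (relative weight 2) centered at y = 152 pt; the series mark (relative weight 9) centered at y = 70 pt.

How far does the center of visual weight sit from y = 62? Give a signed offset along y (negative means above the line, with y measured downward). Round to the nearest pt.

≈ 12 pt

Σw = 2 + 2 + 9 = 13.
Σw·y = 2·17 + 2·152 + 9·70 = 968, so ȳ = 968/13 ≈ 74.46.
Against y = 62, that's 74.46 − 62 = 12.46.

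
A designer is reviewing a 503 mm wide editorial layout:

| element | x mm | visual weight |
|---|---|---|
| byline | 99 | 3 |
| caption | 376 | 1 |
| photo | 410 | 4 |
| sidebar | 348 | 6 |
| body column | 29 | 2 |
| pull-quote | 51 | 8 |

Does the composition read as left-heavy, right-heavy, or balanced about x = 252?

left-heavy

Σw = 3 + 1 + 4 + 6 + 2 + 8 = 24.
Σw·x = 4867; x̄ = 4867/24 ≈ 202.79.
202.8 vs midline 252 → left-heavy.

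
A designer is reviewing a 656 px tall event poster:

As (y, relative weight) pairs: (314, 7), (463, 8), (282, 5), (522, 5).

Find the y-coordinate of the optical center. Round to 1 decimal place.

y ≈ 396.9

Weights sum to 7 + 8 + 5 + 5 = 25.
y: (7·314 + 8·463 + 5·282 + 5·522) / 25 = 9922 / 25 ≈ 396.88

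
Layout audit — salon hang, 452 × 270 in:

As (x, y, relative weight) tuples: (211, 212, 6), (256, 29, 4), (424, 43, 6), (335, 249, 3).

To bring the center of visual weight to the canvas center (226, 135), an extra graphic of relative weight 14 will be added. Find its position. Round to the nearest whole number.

(116, 147)

With the extra graphic, Σw becomes 6 + 4 + 6 + 3 + 14 = 33.
x: target moment 33×226 = 7458; current 6·211 + 4·256 + 6·424 + 3·335 = 5839; the extra graphic supplies 1619, so x = 1619/14 ≈ 115.64.
y: target moment 33×135 = 4455; current 6·212 + 4·29 + 6·43 + 3·249 = 2393; the extra graphic supplies 2062, so y = 2062/14 ≈ 147.29.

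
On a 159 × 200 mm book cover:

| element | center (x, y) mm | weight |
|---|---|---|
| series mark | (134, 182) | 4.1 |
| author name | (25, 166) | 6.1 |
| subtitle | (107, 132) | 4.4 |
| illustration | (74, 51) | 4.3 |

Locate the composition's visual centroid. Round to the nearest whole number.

Weights sum to 4.1 + 6.1 + 4.4 + 4.3 = 18.9.
x-moment: 4.1·134 + 6.1·25 + 4.4·107 + 4.3·74 = 1490.9; centroid 1490.9/18.9 ≈ 78.88.
y-moment: 4.1·182 + 6.1·166 + 4.4·132 + 4.3·51 = 2558.9; centroid 2558.9/18.9 ≈ 135.39.

(79, 135)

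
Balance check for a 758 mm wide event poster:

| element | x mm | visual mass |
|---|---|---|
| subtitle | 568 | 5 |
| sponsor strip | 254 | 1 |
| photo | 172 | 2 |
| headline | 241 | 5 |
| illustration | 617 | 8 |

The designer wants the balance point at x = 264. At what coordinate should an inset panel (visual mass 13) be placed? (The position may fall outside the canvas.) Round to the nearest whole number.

x ≈ -46

After adding the inset panel, total weight = 5 + 1 + 2 + 5 + 8 + 13 = 34.
Along x: (9579 + 13·x) / 34 = 264 (existing moment 5·568 + 1·254 + 2·172 + 5·241 + 8·617 = 9579) ⇒ x = (8976 − 9579) / 13 ≈ -46.38.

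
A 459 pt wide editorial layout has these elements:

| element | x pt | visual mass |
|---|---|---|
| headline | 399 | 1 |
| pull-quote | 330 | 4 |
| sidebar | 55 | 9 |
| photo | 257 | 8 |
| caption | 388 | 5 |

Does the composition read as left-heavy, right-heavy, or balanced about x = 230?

Σw = 1 + 4 + 9 + 8 + 5 = 27.
x: (1·399 + 4·330 + 9·55 + 8·257 + 5·388) / 27 = 6210 / 27 ≈ 230.00
230.00 = 230 exactly: balanced.

balanced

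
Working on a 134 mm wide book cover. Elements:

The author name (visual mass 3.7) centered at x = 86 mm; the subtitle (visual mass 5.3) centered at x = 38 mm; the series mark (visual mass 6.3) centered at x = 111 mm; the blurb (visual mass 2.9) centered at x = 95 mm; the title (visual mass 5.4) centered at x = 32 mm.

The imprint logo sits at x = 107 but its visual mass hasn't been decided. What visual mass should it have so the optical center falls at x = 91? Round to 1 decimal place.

w ≈ 30.0

Existing Σw = 23.6 (3.7 + 5.3 + 6.3 + 2.9 + 5.4); existing moment 3.7·86 + 5.3·38 + 6.3·111 + 2.9·95 + 5.4·32 = 1667.2.
Balance at x = 91 requires (1667.2 + w·107) / (23.6 + w) = 91.
Rearranging, w·(107 − 91) = 91·23.6 − 1667.2 = 480.4, so w ≈ 480.4/16 = 30.02.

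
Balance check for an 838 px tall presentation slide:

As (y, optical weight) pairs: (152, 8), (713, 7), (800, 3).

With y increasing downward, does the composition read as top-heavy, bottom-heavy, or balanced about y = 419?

bottom-heavy

Weights sum to 8 + 7 + 3 = 18.
y-moment: 8·152 + 7·713 + 3·800 = 8607; centroid 8607/18 ≈ 478.17.
Since 478.2 is below (larger y than) 419, the composition reads bottom-heavy.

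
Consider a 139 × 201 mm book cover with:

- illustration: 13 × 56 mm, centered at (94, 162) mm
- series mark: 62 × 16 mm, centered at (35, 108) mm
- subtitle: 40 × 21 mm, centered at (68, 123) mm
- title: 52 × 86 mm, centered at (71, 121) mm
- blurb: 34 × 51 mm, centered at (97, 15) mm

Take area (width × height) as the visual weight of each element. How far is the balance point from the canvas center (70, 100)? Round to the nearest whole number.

Taking area as weight: illustration 13·56 = 728, series mark 62·16 = 992, subtitle 40·21 = 840, title 52·86 = 4472, blurb 34·51 = 1734. Sum 8766.
Σw·x = 728·94 + 992·35 + 840·68 + 4472·71 + 1734·97 = 645982, so x̄ = 645982/8766 ≈ 73.69.
Σw·y = 728·162 + 992·108 + 840·123 + 4472·121 + 1734·15 = 895514, so ȳ = 895514/8766 ≈ 102.16.
Relative to (70, 100): Δ = (3.69, 2.16); |Δ| = √(3.69² + 2.16²) ≈ 4.28.

≈ 4 mm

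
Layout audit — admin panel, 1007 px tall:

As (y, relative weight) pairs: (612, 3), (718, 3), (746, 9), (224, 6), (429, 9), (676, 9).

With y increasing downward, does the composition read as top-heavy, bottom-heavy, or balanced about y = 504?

Σw = 3 + 3 + 9 + 6 + 9 + 9 = 39.
Σw·y = 21993; ȳ = 21993/39 ≈ 563.92.
Since 563.9 is below (larger y than) 504, the composition reads bottom-heavy.

bottom-heavy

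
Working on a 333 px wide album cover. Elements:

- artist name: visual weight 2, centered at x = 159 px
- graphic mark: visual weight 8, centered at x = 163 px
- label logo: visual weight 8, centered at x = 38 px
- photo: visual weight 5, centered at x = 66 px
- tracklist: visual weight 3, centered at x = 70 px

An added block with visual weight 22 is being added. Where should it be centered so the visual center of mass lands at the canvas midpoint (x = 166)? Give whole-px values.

New total weight: (2 + 8 + 8 + 5 + 3) + 22 = 48.
x: need Σw·x = 48·166 = 7968. Existing = 2·159 + 8·163 + 8·38 + 5·66 + 3·70 = 2466. Remainder 5502 / 22 ≈ 250.09.

x ≈ 250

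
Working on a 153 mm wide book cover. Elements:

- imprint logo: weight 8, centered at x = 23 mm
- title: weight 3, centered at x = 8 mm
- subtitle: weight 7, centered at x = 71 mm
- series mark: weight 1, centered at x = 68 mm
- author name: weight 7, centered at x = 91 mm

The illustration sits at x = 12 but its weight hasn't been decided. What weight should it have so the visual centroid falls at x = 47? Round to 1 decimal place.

w ≈ 5.4

Existing Σw = 26 (8 + 3 + 7 + 1 + 7); existing moment 8·23 + 3·8 + 7·71 + 1·68 + 7·91 = 1410.
For the centroid to hit 47: (1410 + w·12) / (26 + w) = 47.
Rearranging, w·(12 − 47) = 47·26 − 1410 = -188, so w ≈ -188/-35 = 5.37.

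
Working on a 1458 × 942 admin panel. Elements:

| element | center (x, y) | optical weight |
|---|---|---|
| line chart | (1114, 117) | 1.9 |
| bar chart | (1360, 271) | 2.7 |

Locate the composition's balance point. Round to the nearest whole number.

Total weight = 1.9 + 2.7 = 4.6.
Σw·x = 1.9·1114 + 2.7·1360 = 5788.6, so x̄ = 5788.6/4.6 ≈ 1258.39.
Σw·y = 1.9·117 + 2.7·271 = 954.0, so ȳ = 954.0/4.6 ≈ 207.39.

(1258, 207)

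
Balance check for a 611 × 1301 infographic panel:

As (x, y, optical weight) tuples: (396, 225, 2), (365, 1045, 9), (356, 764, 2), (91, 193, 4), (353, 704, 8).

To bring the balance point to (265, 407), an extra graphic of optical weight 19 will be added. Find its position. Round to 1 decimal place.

New total weight: (2 + 9 + 2 + 4 + 8) + 19 = 44.
x: target moment 44×265 = 11660; current 2·396 + 9·365 + 2·356 + 4·91 + 8·353 = 7977; the extra graphic supplies 3683, so x = 3683/19 ≈ 193.84.
y: target moment 44×407 = 17908; current 2·225 + 9·1045 + 2·764 + 4·193 + 8·704 = 17787; the extra graphic supplies 121, so y = 121/19 ≈ 6.37.

(193.8, 6.4)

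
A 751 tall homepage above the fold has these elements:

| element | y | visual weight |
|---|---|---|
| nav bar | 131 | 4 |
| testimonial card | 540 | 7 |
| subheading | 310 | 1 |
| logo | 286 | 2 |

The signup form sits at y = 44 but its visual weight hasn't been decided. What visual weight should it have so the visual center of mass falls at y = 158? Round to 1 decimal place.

Known weights sum to 4 + 7 + 1 + 2 = 14; their moment is 4·131 + 7·540 + 1·310 + 2·286 = 5186.
Set Σw·y/Σw = 158: (5186 + 44w) = 158·(14 + w).
So w = (158·14 − 5186)/(44 − 158) = -2974/-114 ≈ 26.09.

w ≈ 26.1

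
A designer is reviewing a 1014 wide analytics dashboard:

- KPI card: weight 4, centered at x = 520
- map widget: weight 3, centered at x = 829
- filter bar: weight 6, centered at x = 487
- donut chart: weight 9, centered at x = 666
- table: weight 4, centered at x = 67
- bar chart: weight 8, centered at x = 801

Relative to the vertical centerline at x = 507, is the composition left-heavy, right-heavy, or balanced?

Σw = 4 + 3 + 6 + 9 + 4 + 8 = 34.
x-moment: 4·520 + 3·829 + 6·487 + 9·666 + 4·67 + 8·801 = 20159; centroid 20159/34 ≈ 592.91.
Since 592.9 is right of 507, the composition reads right-heavy.

right-heavy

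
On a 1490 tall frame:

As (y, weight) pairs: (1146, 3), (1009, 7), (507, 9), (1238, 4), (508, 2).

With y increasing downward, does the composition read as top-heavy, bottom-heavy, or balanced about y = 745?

bottom-heavy

Total weight = 3 + 7 + 9 + 4 + 2 = 25.
y: (3·1146 + 7·1009 + 9·507 + 4·1238 + 2·508) / 25 = 21032 / 25 ≈ 841.28
Since 841.3 is below (larger y than) 745, the composition reads bottom-heavy.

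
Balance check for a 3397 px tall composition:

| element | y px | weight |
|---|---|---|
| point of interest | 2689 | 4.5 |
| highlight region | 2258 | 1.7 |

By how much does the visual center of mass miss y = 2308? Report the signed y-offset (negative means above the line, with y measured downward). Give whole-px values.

Total weight = 4.5 + 1.7 = 6.2.
y-moment: 4.5·2689 + 1.7·2258 = 15939.1; centroid 15939.1/6.2 ≈ 2570.82.
Difference: 2570.82 − 2308 ≈ 262.82.

≈ 263 px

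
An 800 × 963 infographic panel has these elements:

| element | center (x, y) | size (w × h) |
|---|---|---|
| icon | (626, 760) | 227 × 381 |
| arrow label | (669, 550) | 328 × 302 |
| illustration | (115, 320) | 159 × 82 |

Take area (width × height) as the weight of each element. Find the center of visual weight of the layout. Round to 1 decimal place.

Areas → weights: icon 227·381 = 86487, arrow label 328·302 = 99056, illustration 159·82 = 13038; Σw = 198581.
Σw·x = 86487·626 + 99056·669 + 13038·115 = 121908696, so x̄ = 121908696/198581 ≈ 613.90.
Σw·y = 86487·760 + 99056·550 + 13038·320 = 124383080, so ȳ = 124383080/198581 ≈ 626.36.

(613.9, 626.4)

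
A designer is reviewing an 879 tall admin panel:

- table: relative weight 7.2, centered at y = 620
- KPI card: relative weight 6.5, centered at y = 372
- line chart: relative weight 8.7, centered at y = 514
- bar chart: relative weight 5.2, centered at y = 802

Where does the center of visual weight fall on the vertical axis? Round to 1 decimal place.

y ≈ 562.5

Total weight = 7.2 + 6.5 + 8.7 + 5.2 = 27.6.
Σw·y = 7.2·620 + 6.5·372 + 8.7·514 + 5.2·802 = 15524.2, so ȳ = 15524.2/27.6 ≈ 562.47.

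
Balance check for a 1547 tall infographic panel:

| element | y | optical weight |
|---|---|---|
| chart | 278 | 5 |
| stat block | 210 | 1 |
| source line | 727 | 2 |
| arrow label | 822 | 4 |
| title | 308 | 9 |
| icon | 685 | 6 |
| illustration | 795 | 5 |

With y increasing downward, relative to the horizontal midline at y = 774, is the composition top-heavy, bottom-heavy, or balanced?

top-heavy

Weights sum to 5 + 1 + 2 + 4 + 9 + 6 + 5 = 32.
y-moment: 5·278 + 1·210 + 2·727 + 4·822 + 9·308 + 6·685 + 5·795 = 17199; centroid 17199/32 ≈ 537.47.
537.5 lies above (smaller y than) the midline 774, so the layout is top-heavy.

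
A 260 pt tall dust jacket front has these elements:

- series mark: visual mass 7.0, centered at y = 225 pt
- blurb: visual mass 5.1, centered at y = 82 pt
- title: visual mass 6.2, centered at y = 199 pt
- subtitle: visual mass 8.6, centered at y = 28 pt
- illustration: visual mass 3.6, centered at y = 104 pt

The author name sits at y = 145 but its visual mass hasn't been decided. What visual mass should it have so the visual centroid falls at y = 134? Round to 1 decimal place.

w ≈ 22.3

Known weights sum to 7.0 + 5.1 + 6.2 + 8.6 + 3.6 = 30.5; their moment is 7.0·225 + 5.1·82 + 6.2·199 + 8.6·28 + 3.6·104 = 3842.2.
For the centroid to hit 134: (3842.2 + w·145) / (30.5 + w) = 134.
So w = (134·30.5 − 3842.2)/(145 − 134) = 244.8/11 ≈ 22.25.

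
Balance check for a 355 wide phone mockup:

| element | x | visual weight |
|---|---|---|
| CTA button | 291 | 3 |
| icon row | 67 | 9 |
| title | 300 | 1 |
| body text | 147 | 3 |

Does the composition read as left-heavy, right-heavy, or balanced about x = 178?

left-heavy

Σw = 3 + 9 + 1 + 3 = 16.
Σw·x = 3·291 + 9·67 + 1·300 + 3·147 = 2217, so x̄ = 2217/16 ≈ 138.56.
138.6 vs midline 178 → left-heavy.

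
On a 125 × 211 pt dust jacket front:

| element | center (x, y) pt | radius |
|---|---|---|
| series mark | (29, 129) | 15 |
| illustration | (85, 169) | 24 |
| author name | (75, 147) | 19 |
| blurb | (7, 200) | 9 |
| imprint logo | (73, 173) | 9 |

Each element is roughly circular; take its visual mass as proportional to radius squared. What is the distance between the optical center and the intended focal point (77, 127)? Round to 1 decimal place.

≈ 32.8 pt

Weights ∝ r²: series mark 15² = 225, illustration 24² = 576, author name 19² = 361, blurb 9² = 81, imprint logo 9² = 81; Σw = 1324.
Σw·x = 225·29 + 576·85 + 361·75 + 81·7 + 81·73 = 89040, so x̄ = 89040/1324 ≈ 67.25.
Σw·y = 225·129 + 576·169 + 361·147 + 81·200 + 81·173 = 209649, so ȳ = 209649/1324 ≈ 158.35.
Relative to (77, 127): Δ = (-9.75, 31.35); |Δ| = √(-9.75² + 31.35²) ≈ 32.83.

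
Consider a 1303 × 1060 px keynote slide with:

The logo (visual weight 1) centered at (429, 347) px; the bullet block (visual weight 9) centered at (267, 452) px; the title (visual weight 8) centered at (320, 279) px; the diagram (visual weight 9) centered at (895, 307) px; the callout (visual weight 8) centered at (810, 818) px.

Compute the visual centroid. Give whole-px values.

(569, 456)

Total weight = 1 + 9 + 8 + 9 + 8 = 35.
Σw·x = 1·429 + 9·267 + 8·320 + 9·895 + 8·810 = 19927, so x̄ = 19927/35 ≈ 569.34.
Σw·y = 1·347 + 9·452 + 8·279 + 9·307 + 8·818 = 15954, so ȳ = 15954/35 ≈ 455.83.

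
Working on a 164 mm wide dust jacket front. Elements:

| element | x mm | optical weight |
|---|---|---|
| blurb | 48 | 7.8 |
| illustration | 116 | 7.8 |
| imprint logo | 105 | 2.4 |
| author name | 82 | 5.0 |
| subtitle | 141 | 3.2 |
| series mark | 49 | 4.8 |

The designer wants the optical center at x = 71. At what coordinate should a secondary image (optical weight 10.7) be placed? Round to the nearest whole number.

x ≈ 31

New total weight: (7.8 + 7.8 + 2.4 + 5.0 + 3.2 + 4.8) + 10.7 = 41.7.
x: target moment 41.7×71 = 2960.7; current 7.8·48 + 7.8·116 + 2.4·105 + 5.0·82 + 3.2·141 + 4.8·49 = 2627.6; the secondary image supplies 333.1, so x = 333.1/10.7 ≈ 31.13.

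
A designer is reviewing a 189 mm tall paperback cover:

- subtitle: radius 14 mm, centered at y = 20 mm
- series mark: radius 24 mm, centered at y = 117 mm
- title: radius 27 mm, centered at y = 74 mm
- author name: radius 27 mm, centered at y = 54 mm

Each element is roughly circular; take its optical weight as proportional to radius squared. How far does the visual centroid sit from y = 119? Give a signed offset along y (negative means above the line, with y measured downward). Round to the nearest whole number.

≈ -45 mm

Weights ∝ r²: subtitle 14² = 196, series mark 24² = 576, title 27² = 729, author name 27² = 729; Σw = 2230.
y-moment: 196·20 + 576·117 + 729·74 + 729·54 = 164624; centroid 164624/2230 ≈ 73.82.
Offset from y = 119: 73.82 − 119 ≈ -45.18.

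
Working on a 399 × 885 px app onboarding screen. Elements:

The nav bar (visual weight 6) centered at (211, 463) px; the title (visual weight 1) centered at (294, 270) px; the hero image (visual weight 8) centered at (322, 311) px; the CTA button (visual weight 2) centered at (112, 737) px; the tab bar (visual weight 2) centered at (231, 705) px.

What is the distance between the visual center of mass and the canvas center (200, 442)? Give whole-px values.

≈ 54 px

Weights sum to 6 + 1 + 8 + 2 + 2 = 19.
x-moment: 6·211 + 1·294 + 8·322 + 2·112 + 2·231 = 4822; centroid 4822/19 ≈ 253.79.
y-moment: 6·463 + 1·270 + 8·311 + 2·737 + 2·705 = 8420; centroid 8420/19 ≈ 443.16.
Offset from (200, 442): Δx ≈ 53.79, Δy ≈ 1.16; distance = √(Δx² + Δy²) ≈ 53.80.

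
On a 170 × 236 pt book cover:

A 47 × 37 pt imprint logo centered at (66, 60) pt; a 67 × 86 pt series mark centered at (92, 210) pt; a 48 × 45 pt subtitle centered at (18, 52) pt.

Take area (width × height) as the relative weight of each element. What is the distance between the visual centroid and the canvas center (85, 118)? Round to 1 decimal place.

Areas: imprint logo 47·37 = 1739, series mark 67·86 = 5762, subtitle 48·45 = 2160. Total weight = 9661.
x: (1739·66 + 5762·92 + 2160·18) / 9661 = 683758 / 9661 ≈ 70.78
y: (1739·60 + 5762·210 + 2160·52) / 9661 = 1426680 / 9661 ≈ 147.67
Relative to (85, 118): Δ = (-14.22, 29.67); |Δ| = √(-14.22² + 29.67²) ≈ 32.91.

≈ 32.9 pt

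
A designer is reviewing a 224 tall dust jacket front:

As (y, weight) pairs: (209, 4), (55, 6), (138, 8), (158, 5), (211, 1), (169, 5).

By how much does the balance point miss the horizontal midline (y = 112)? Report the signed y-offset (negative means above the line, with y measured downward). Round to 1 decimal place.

≈ 29.9

Weights sum to 4 + 6 + 8 + 5 + 1 + 5 = 29.
Σw·y = 4116; ȳ = 4116/29 ≈ 141.93.
Offset from y = 112: 141.93 − 112 ≈ 29.93.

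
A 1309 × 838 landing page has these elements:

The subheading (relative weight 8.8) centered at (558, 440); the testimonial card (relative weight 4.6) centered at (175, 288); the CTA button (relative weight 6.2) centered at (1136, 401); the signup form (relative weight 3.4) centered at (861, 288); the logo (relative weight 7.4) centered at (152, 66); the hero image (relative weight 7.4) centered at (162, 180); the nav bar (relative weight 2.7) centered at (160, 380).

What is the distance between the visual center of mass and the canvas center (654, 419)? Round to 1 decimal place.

≈ 240.1

Weights sum to 8.8 + 4.6 + 6.2 + 3.4 + 7.4 + 7.4 + 2.7 = 40.5.
Σw·x = 8.8·558 + 4.6·175 + 6.2·1136 + 3.4·861 + 7.4·152 + 7.4·162 + 2.7·160 = 18441.6, so x̄ = 18441.6/40.5 ≈ 455.35.
Σw·y = 8.8·440 + 4.6·288 + 6.2·401 + 3.4·288 + 7.4·66 + 7.4·180 + 2.7·380 = 11508.6, so ȳ = 11508.6/40.5 ≈ 284.16.
From (654, 419): dx = -198.65, dy = -134.84, so the distance is √(dx²+dy²) ≈ 240.09.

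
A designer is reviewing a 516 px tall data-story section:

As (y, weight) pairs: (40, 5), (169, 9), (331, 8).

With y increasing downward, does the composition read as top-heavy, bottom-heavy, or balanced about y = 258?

top-heavy

Weights sum to 5 + 9 + 8 = 22.
Σw·y = 5·40 + 9·169 + 8·331 = 4369, so ȳ = 4369/22 ≈ 198.59.
198.6 vs midline 258 → top-heavy.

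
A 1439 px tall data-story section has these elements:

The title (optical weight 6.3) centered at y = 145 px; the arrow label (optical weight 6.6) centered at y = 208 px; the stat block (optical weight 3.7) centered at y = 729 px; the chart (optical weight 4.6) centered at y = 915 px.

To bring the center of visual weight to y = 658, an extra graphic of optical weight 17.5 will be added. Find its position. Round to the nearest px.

y ≈ 930

With the extra graphic, Σw becomes 6.3 + 6.6 + 3.7 + 4.6 + 17.5 = 38.7.
Along y: (9192.6 + 17.5·y) / 38.7 = 658 (existing moment 6.3·145 + 6.6·208 + 3.7·729 + 4.6·915 = 9192.6) ⇒ y = (25464.6 − 9192.6) / 17.5 ≈ 929.83.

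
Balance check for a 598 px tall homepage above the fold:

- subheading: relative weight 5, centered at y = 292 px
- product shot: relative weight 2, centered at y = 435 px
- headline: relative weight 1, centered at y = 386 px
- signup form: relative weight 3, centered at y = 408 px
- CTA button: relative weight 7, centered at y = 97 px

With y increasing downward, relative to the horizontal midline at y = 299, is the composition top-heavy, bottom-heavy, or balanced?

top-heavy

Weights sum to 5 + 2 + 1 + 3 + 7 = 18.
y-moment: 5·292 + 2·435 + 1·386 + 3·408 + 7·97 = 4619; centroid 4619/18 ≈ 256.61.
Since 256.6 is above (smaller y than) 299, the composition reads top-heavy.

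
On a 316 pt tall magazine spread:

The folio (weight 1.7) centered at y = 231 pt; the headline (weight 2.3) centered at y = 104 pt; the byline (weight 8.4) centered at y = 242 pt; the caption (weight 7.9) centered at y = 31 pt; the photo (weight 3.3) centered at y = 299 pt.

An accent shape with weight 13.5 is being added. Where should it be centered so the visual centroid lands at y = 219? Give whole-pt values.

y ≈ 313

With the accent shape, Σw becomes 1.7 + 2.3 + 8.4 + 7.9 + 3.3 + 13.5 = 37.1.
y: target moment 37.1×219 = 8124.9; current 1.7·231 + 2.3·104 + 8.4·242 + 7.9·31 + 3.3·299 = 3896.3; the accent shape supplies 4228.6, so y = 4228.6/13.5 ≈ 313.23.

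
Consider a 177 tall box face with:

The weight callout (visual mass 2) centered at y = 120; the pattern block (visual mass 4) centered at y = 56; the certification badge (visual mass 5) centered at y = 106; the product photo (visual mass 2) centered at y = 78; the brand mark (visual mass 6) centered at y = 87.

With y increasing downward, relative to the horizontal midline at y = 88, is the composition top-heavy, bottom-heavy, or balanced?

balanced

Σw = 2 + 4 + 5 + 2 + 6 = 19.
Σw·y = 2·120 + 4·56 + 5·106 + 2·78 + 6·87 = 1672, so ȳ = 1672/19 ≈ 88.00.
That equals the midline 88 — balanced.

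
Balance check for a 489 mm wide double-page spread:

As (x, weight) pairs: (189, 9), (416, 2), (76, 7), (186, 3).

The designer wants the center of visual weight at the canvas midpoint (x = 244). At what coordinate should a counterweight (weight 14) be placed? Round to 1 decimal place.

x ≈ 351.2

After adding the counterweight, total weight = 9 + 2 + 7 + 3 + 14 = 35.
x: target moment 35×244 = 8540; current 9·189 + 2·416 + 7·76 + 3·186 = 3623; the counterweight supplies 4917, so x = 4917/14 ≈ 351.21.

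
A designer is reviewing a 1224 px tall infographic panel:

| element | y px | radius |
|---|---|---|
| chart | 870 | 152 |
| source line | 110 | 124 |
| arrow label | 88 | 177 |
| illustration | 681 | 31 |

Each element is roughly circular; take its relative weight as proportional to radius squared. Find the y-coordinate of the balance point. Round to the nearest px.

Weights ∝ r²: chart 152² = 23104, source line 124² = 15376, arrow label 177² = 31329, illustration 31² = 961; Σw = 70770.
y-moment: 23104·870 + 15376·110 + 31329·88 + 961·681 = 25203233; centroid 25203233/70770 ≈ 356.13.

y ≈ 356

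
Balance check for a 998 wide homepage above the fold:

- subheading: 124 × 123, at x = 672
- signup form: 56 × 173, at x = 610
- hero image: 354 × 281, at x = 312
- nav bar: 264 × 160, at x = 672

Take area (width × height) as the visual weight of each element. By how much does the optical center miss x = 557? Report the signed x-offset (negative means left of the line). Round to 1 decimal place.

Taking area as weight: subheading 124·123 = 15252, signup form 56·173 = 9688, hero image 354·281 = 99474, nav bar 264·160 = 42240. Sum 166654.
Σw·x = 15252·672 + 9688·610 + 99474·312 + 42240·672 = 75580192, so x̄ = 75580192/166654 ≈ 453.52.
Difference: 453.52 − 557 ≈ -103.48.

≈ -103.5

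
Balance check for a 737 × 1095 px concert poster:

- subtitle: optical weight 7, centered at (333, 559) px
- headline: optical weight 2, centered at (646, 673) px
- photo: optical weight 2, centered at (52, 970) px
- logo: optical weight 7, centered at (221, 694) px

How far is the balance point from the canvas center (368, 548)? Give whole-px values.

Σw = 7 + 2 + 2 + 7 = 18.
x-moment: 7·333 + 2·646 + 2·52 + 7·221 = 5274; centroid 5274/18 ≈ 293.00.
y-moment: 7·559 + 2·673 + 2·970 + 7·694 = 12057; centroid 12057/18 ≈ 669.83.
From (368, 548): dx = -75.00, dy = 121.83, so the distance is √(dx²+dy²) ≈ 143.07.

≈ 143 px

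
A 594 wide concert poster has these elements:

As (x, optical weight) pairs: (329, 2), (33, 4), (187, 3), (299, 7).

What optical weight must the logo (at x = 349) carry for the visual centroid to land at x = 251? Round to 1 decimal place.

w ≈ 5.8

Known weights sum to 2 + 4 + 3 + 7 = 16; their moment is 2·329 + 4·33 + 3·187 + 7·299 = 3444.
Balance at x = 251 requires (3444 + w·349) / (16 + w) = 251.
Solving: w = (251·16 − 3444) / (349 − 251) = 572 / 98 ≈ 5.84.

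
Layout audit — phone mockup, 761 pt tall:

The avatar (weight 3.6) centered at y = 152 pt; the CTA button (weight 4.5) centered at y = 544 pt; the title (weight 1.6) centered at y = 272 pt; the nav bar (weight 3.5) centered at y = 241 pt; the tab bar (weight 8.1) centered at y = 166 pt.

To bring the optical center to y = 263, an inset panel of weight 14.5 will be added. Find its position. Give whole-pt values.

y ≈ 262

After adding the inset panel, total weight = 3.6 + 4.5 + 1.6 + 3.5 + 8.1 + 14.5 = 35.8.
y: need Σw·y = 35.8·263 = 9415.4. Existing = 3.6·152 + 4.5·544 + 1.6·272 + 3.5·241 + 8.1·166 = 5618.5. Remainder 3796.9 / 14.5 ≈ 261.86.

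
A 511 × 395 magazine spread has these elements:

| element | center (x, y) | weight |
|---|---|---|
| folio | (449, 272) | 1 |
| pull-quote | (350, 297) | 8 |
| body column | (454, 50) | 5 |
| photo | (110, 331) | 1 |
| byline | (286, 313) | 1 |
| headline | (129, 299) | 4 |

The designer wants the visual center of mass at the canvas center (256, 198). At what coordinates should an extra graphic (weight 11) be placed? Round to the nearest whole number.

New total weight: (1 + 8 + 5 + 1 + 1 + 4) + 11 = 31.
Along x: (6431 + 11·x) / 31 = 256 (existing moment 1·449 + 8·350 + 5·454 + 1·110 + 1·286 + 4·129 = 6431) ⇒ x = (7936 − 6431) / 11 ≈ 136.82.
Along y: (4738 + 11·y) / 31 = 198 (existing moment 1·272 + 8·297 + 5·50 + 1·331 + 1·313 + 4·299 = 4738) ⇒ y = (6138 − 4738) / 11 ≈ 127.27.

(137, 127)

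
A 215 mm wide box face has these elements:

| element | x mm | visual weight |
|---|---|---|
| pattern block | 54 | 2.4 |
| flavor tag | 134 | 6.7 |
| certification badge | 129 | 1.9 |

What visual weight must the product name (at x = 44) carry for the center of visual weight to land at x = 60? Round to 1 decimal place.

Existing Σw = 11.0 (2.4 + 6.7 + 1.9); existing moment 2.4·54 + 6.7·134 + 1.9·129 = 1272.5.
Balance at x = 60 requires (1272.5 + w·44) / (11.0 + w) = 60.
Solving: w = (60·11.0 − 1272.5) / (44 − 60) = -612.5 / -16 ≈ 38.28.

w ≈ 38.3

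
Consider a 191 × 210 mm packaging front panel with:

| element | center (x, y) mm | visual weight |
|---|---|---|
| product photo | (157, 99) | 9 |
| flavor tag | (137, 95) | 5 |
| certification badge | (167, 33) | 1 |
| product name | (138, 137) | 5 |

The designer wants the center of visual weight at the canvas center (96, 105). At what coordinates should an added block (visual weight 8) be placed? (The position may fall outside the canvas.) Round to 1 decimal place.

(-33.4, 107.0)

After adding the added block, total weight = 9 + 5 + 1 + 5 + 8 = 28.
Along x: (2955 + 8·x) / 28 = 96 (existing moment 9·157 + 5·137 + 1·167 + 5·138 = 2955) ⇒ x = (2688 − 2955) / 8 ≈ -33.38.
Along y: (2084 + 8·y) / 28 = 105 (existing moment 9·99 + 5·95 + 1·33 + 5·137 = 2084) ⇒ y = (2940 − 2084) / 8 ≈ 107.00.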